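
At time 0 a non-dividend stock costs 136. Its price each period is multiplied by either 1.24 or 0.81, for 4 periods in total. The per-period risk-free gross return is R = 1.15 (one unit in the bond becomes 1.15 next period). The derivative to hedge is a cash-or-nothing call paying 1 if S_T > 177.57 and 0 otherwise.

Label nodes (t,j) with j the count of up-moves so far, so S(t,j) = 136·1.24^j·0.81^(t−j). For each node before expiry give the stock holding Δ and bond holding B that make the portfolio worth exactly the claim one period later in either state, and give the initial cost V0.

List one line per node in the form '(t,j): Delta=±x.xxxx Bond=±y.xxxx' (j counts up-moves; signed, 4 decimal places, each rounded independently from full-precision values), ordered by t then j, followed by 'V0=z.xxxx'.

Since d<R<u, set p* = (R−d)/(u−d) = 0.7907; price each node as the discounted p*-expectation of its children.
Terminal payoffs: V(4,0)=0.0000, V(4,1)=0.0000, V(4,2)=0.0000, V(4,3)=1.0000, V(4,4)=1.0000
  t=3,j=0: stock 72.2760 → up 89.6222 (V=0.0000), down 58.5435 (V=0.0000). Price 0.0000; hedge Δ=0.0000, bond B=0.0000.
  t=3,j=1: stock 110.6447 → up 137.1994 (V=0.0000), down 89.6222 (V=0.0000). Price 0.0000; hedge Δ=0.0000, bond B=0.0000.
  t=3,j=2: stock 169.3820 → up 210.0337 (V=1.0000), down 137.1994 (V=0.0000). Price 0.6876; hedge Δ=0.0137, bond B=-1.6380.
  t=3,j=3: stock 259.3009 → up 321.5331 (V=1.0000), down 210.0337 (V=1.0000). Price 0.8696; hedge Δ=0.0000, bond B=0.8696.
  t=2,j=0: stock 89.2296 → up 110.6447 (V=0.0000), down 72.2760 (V=0.0000). Price 0.0000; hedge Δ=0.0000, bond B=0.0000.
  t=2,j=1: stock 136.5984 → up 169.3820 (V=0.6876), down 110.6447 (V=0.0000). Price 0.4727; hedge Δ=0.0117, bond B=-1.1262.
  t=2,j=2: stock 209.1136 → up 259.3009 (V=0.8696), down 169.3820 (V=0.6876). Price 0.7230; hedge Δ=0.0020, bond B=0.2998.
  t=1,j=0: stock 110.1600 → up 136.5984 (V=0.4727), down 89.2296 (V=0.0000). Price 0.3250; hedge Δ=0.0100, bond B=-0.7744.
  t=1,j=1: stock 168.6400 → up 209.1136 (V=0.7230), down 136.5984 (V=0.4727). Price 0.5832; hedge Δ=0.0035, bond B=0.0011.
  t=0,j=0: stock 136.0000 → up 168.6400 (V=0.5832), down 110.1600 (V=0.3250). Price 0.4601; hedge Δ=0.0044, bond B=-0.1402.
Self-financing check: at every node Δ·S+B equals the discounted successor values.

(0,0): Delta=0.0044 Bond=-0.1402
(1,0): Delta=0.0100 Bond=-0.7744
(1,1): Delta=0.0035 Bond=0.0011
(2,0): Delta=0.0000 Bond=0.0000
(2,1): Delta=0.0117 Bond=-1.1262
(2,2): Delta=0.0020 Bond=0.2998
(3,0): Delta=0.0000 Bond=0.0000
(3,1): Delta=0.0000 Bond=0.0000
(3,2): Delta=0.0137 Bond=-1.6380
(3,3): Delta=0.0000 Bond=0.8696
V0=0.4601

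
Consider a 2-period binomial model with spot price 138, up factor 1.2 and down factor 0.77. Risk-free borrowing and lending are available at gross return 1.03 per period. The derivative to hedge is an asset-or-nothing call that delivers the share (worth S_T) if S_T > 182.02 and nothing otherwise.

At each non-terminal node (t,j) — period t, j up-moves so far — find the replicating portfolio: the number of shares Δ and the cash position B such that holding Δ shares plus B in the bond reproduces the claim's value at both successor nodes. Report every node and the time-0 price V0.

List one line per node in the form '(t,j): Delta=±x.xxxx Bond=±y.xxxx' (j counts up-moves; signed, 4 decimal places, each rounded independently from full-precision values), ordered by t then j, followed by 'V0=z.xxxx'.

(0,0): Delta=1.9659 Bond=-202.8123
(1,0): Delta=0.0000 Bond=0.0000
(1,1): Delta=2.7907 Bond=-345.4830
V0=68.4821

Under the risk-neutral measure, an up-move has probability p* = (R−d)/(u−d) = 0.6047 and values discount at R = 1.03.
Terminal payoffs: V(2,0)=0.0000, V(2,1)=0.0000, V(2,2)=198.7200
(1,0): S=106.2600. Δ = (V_up−V_dn)/(S_up−S_dn) = (0.0000−0.0000)/(127.5120−81.8202) = 0.0000. V = [p*·0.0000 + (1−p*)·0.0000]/1.03 = 0.0000. B = V − Δ·S = 0.0000.
(1,1): S=165.6000. Δ = (V_up−V_dn)/(S_up−S_dn) = (198.7200−0.0000)/(198.7200−127.5120) = 2.7907. V = [p*·198.7200 + (1−p*)·0.0000]/1.03 = 116.6566. B = V − Δ·S = -345.4830.
(0,0): S=138.0000. Δ = (V_up−V_dn)/(S_up−S_dn) = (116.6566−0.0000)/(165.6000−106.2600) = 1.9659. V = [p*·116.6566 + (1−p*)·0.0000]/1.03 = 68.4821. B = V − Δ·S = -202.8123.
Each (Δ,B) replicates both successor values, so the strategy is self-financing and V0 is arbitrage-free.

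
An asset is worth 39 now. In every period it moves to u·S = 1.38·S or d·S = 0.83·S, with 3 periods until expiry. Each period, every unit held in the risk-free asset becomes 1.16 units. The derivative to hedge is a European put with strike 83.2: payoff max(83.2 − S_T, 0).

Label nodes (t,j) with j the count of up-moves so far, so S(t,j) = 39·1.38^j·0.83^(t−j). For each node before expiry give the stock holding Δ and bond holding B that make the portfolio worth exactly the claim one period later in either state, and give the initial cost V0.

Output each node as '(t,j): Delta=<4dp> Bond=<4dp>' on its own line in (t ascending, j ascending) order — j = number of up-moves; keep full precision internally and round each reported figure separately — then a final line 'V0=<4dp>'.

(0,0): Delta=-0.7593 Bond=46.5871
(1,0): Delta=-1.0000 Bond=61.8312
(1,1): Delta=-0.6628 Bond=48.8477
(2,0): Delta=-1.0000 Bond=71.7241
(2,1): Delta=-1.0000 Bond=71.7241
(2,2): Delta=-0.5277 Bond=46.6227
V0=16.9728

Under the risk-neutral measure, an up-move has probability p* = (R−d)/(u−d) = 0.6000 and values discount at R = 1.16.
Terminal values V(3,·): V(3,0)=60.9003, V(3,1)=46.1234, V(3,2)=21.5546, V(3,3)=0.0000
(2,0): S=26.8671. Δ = (V_up−V_dn)/(S_up−S_dn) = (46.1234−60.9003)/(37.0766−22.2997) = -1.0000. V = [p*·46.1234 + (1−p*)·60.9003]/1.16 = 44.8570. B = V − Δ·S = 71.7241.
(2,1): S=44.6706. Δ = (V_up−V_dn)/(S_up−S_dn) = (21.5546−46.1234)/(61.6454−37.0766) = -1.0000. V = [p*·21.5546 + (1−p*)·46.1234]/1.16 = 27.0535. B = V − Δ·S = 71.7241.
(2,2): S=74.2716. Δ = (V_up−V_dn)/(S_up−S_dn) = (0.0000−21.5546)/(102.4948−61.6454) = -0.5277. V = [p*·0.0000 + (1−p*)·21.5546]/1.16 = 7.4326. B = V − Δ·S = 46.6227.
(1,0): S=32.3700. Δ = (V_up−V_dn)/(S_up−S_dn) = (27.0535−44.8570)/(44.6706−26.8671) = -1.0000. V = [p*·27.0535 + (1−p*)·44.8570]/1.16 = 29.4612. B = V − Δ·S = 61.8312.
(1,1): S=53.8200. Δ = (V_up−V_dn)/(S_up−S_dn) = (7.4326−27.0535)/(74.2716−44.6706) = -0.6628. V = [p*·7.4326 + (1−p*)·27.0535]/1.16 = 13.1733. B = V − Δ·S = 48.8477.
(0,0): S=39.0000. Δ = (V_up−V_dn)/(S_up−S_dn) = (13.1733−29.4612)/(53.8200−32.3700) = -0.7593. V = [p*·13.1733 + (1−p*)·29.4612]/1.16 = 16.9728. B = V − Δ·S = 46.5871.
Check: Δ(0,0)·S0 + B(0,0) = 16.9728 = V0.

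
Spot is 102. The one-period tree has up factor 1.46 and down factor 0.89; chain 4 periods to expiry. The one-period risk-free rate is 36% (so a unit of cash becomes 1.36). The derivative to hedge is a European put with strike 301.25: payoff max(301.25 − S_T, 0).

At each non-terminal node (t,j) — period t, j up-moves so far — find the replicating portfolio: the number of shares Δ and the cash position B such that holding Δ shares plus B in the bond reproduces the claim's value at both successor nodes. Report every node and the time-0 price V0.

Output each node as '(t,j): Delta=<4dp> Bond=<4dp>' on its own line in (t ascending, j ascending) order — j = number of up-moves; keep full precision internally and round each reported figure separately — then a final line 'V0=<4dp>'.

(0,0): Delta=-0.3782 Bond=46.5532
(1,0): Delta=-1.0000 Bond=119.7596
(1,1): Delta=-0.2975 Bond=51.3022
(2,0): Delta=-1.0000 Bond=162.8731
(2,1): Delta=-1.0000 Bond=162.8731
(2,2): Delta=-0.2064 Bond=49.9621
(3,0): Delta=-1.0000 Bond=221.5074
(3,1): Delta=-1.0000 Bond=221.5074
(3,2): Delta=-1.0000 Bond=221.5074
(3,3): Delta=-0.1035 Bond=35.2764
V0=7.9771

Risk-neutral probability p* = (R−d)/(u−d) = (1.36−0.89)/(1.46−0.89) = 0.8246.
Terminal values V(4,·): V(4,0)=237.2529, V(4,1)=196.2660, V(4,2)=129.0291, V(4,3)=18.7303, V(4,4)=0.0000
  t=3,j=0: stock 71.9068 → up 104.9840 (V=196.2660), down 63.9971 (V=237.2529). Price 149.6005; hedge Δ=-1.0000, bond B=221.5074.
  t=3,j=1: stock 117.9595 → up 172.2209 (V=129.0291), down 104.9840 (V=196.2660). Price 103.5478; hedge Δ=-1.0000, bond B=221.5074.
  t=3,j=2: stock 193.5066 → up 282.5197 (V=18.7303), down 172.2209 (V=129.0291). Price 28.0007; hedge Δ=-1.0000, bond B=221.5074.
  t=3,j=3: stock 317.4379 → up 463.4593 (V=0.0000), down 282.5197 (V=18.7303). Price 2.4162; hedge Δ=-0.1035, bond B=35.2764.
  t=2,j=0: stock 80.7942 → up 117.9595 (V=103.5478), down 71.9068 (V=149.6005). Price 82.0789; hedge Δ=-1.0000, bond B=162.8731.
  t=2,j=1: stock 132.5388 → up 193.5066 (V=28.0007), down 117.9595 (V=103.5478). Price 30.3343; hedge Δ=-1.0000, bond B=162.8731.
  t=2,j=2: stock 217.4232 → up 317.4379 (V=2.4162), down 193.5066 (V=28.0007). Price 5.0770; hedge Δ=-0.2064, bond B=49.9621.
  t=1,j=0: stock 90.7800 → up 132.5388 (V=30.3343), down 80.7942 (V=82.0789). Price 28.9796; hedge Δ=-1.0000, bond B=119.7596.
  t=1,j=1: stock 148.9200 → up 217.4232 (V=5.0770), down 132.5388 (V=30.3343). Price 6.9912; hedge Δ=-0.2975, bond B=51.3022.
  t=0,j=0: stock 102.0000 → up 148.9200 (V=6.9912), down 90.7800 (V=28.9796). Price 7.9771; hedge Δ=-0.3782, bond B=46.5532.
Self-financing check: at every node Δ·S+B equals the discounted successor values.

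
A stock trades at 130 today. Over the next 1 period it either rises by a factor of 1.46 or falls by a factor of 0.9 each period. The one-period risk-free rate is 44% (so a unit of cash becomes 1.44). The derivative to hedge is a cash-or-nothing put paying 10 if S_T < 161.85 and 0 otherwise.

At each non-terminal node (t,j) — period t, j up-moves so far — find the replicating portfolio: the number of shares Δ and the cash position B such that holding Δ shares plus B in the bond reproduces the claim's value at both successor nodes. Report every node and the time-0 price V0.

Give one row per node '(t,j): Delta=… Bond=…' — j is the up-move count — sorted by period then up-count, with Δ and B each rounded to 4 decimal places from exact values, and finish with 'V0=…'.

Risk-neutral probability p* = (R−d)/(u−d) = (1.44−0.9)/(1.46−0.9) = 0.9643.
At expiry t=1: V(1,0)=10.0000, V(1,1)=0.0000
(0,0): S=130.0000. Δ = (V_up−V_dn)/(S_up−S_dn) = (0.0000−10.0000)/(189.8000−117.0000) = -0.1374. V = [p*·0.0000 + (1−p*)·10.0000]/1.44 = 0.2480. B = V − Δ·S = 18.1052.
The time-0 hedge costs 0.2480, which is the no-arbitrage price.

(0,0): Delta=-0.1374 Bond=18.1052
V0=0.2480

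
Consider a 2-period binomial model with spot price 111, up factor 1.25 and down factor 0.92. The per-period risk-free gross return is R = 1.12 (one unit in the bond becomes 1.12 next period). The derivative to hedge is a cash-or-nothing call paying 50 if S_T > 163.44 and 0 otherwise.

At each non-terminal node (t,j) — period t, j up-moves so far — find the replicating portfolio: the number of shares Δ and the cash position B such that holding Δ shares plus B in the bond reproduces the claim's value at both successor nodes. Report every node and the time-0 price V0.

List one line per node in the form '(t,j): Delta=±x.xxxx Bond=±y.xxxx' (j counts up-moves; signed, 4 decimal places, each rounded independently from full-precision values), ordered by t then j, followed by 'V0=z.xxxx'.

The replicating-portfolio and risk-neutral prices coincide; use p* = (1.12−0.92)/(1.25−0.92) = 0.6061 for the latter.
Terminal payoffs: V(2,0)=0.0000, V(2,1)=0.0000, V(2,2)=50.0000
  t=1,j=0: stock 102.1200 → up 127.6500 (V=0.0000), down 93.9504 (V=0.0000). Price 0.0000; hedge Δ=0.0000, bond B=0.0000.
  t=1,j=1: stock 138.7500 → up 173.4375 (V=50.0000), down 127.6500 (V=0.0000). Price 27.0563; hedge Δ=1.0920, bond B=-124.4589.
  t=0,j=0: stock 111.0000 → up 138.7500 (V=27.0563), down 102.1200 (V=0.0000). Price 14.6408; hedge Δ=0.7386, bond B=-67.3479.
Each (Δ,B) replicates both successor values, so the strategy is self-financing and V0 is arbitrage-free.

(0,0): Delta=0.7386 Bond=-67.3479
(1,0): Delta=0.0000 Bond=0.0000
(1,1): Delta=1.0920 Bond=-124.4589
V0=14.6408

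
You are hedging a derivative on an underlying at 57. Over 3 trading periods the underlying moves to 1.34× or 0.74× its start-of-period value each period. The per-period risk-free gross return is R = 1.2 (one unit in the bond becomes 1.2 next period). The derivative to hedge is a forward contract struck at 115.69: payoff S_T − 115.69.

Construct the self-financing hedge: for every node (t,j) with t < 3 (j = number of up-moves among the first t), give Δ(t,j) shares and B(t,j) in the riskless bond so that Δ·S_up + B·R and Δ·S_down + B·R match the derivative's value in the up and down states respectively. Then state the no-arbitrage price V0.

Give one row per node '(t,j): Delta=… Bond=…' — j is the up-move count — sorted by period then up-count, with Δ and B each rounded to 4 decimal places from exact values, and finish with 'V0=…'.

The replicating-portfolio and risk-neutral prices coincide; use p* = (1.2−0.74)/(1.34−0.74) = 0.7667 for the latter.
Terminal payoffs: V(3,0)=-92.5922, V(3,1)=-73.8643, V(3,2)=-39.9516, V(3,3)=21.4579
(2,0): S=31.2132. Δ = (V_up−V_dn)/(S_up−S_dn) = (-73.8643−-92.5922)/(41.8257−23.0978) = 1.0000. V = [p*·-73.8643 + (1−p*)·-92.5922]/1.2 = -65.1951. B = V − Δ·S = -96.4083.
(2,1): S=56.5212. Δ = (V_up−V_dn)/(S_up−S_dn) = (-39.9516−-73.8643)/(75.7384−41.8257) = 1.0000. V = [p*·-39.9516 + (1−p*)·-73.8643]/1.2 = -39.8871. B = V − Δ·S = -96.4083.
(2,2): S=102.3492. Δ = (V_up−V_dn)/(S_up−S_dn) = (21.4579−-39.9516)/(137.1479−75.7384) = 1.0000. V = [p*·21.4579 + (1−p*)·-39.9516]/1.2 = 5.9409. B = V − Δ·S = -96.4083.
(1,0): S=42.1800. Δ = (V_up−V_dn)/(S_up−S_dn) = (-39.8871−-65.1951)/(56.5212−31.2132) = 1.0000. V = [p*·-39.8871 + (1−p*)·-65.1951]/1.2 = -38.1603. B = V − Δ·S = -80.3403.
(1,1): S=76.3800. Δ = (V_up−V_dn)/(S_up−S_dn) = (5.9409−-39.8871)/(102.3492−56.5212) = 1.0000. V = [p*·5.9409 + (1−p*)·-39.8871]/1.2 = -3.9603. B = V − Δ·S = -80.3403.
(0,0): S=57.0000. Δ = (V_up−V_dn)/(S_up−S_dn) = (-3.9603−-38.1603)/(76.3800−42.1800) = 1.0000. V = [p*·-3.9603 + (1−p*)·-38.1603]/1.2 = -9.9502. B = V − Δ·S = -66.9502.
Each (Δ,B) replicates both successor values, so the strategy is self-financing and V0 is arbitrage-free.

(0,0): Delta=1.0000 Bond=-66.9502
(1,0): Delta=1.0000 Bond=-80.3403
(1,1): Delta=1.0000 Bond=-80.3403
(2,0): Delta=1.0000 Bond=-96.4083
(2,1): Delta=1.0000 Bond=-96.4083
(2,2): Delta=1.0000 Bond=-96.4083
V0=-9.9502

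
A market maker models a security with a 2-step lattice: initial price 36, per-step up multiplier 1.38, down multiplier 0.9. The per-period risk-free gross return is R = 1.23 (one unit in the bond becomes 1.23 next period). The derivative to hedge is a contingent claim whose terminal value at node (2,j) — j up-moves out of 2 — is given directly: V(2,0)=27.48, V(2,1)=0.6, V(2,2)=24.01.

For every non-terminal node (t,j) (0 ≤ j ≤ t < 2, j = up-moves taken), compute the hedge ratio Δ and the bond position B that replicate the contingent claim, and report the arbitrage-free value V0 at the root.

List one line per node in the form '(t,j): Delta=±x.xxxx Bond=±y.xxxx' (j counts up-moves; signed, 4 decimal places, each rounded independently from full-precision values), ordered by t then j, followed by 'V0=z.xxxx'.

(0,0): Delta=0.3620 Bond=-3.5871
(1,0): Delta=-1.7284 Bond=63.3171
(1,1): Delta=0.9817 Bond=-35.1982
V0=9.4454

Under the risk-neutral measure, an up-move has probability p* = (R−d)/(u−d) = 0.6875 and values discount at R = 1.23.
Payoff layer (t=2): V(2,0)=27.4800, V(2,1)=0.6000, V(2,2)=24.0100
  t=1,j=0: stock 32.4000 → up 44.7120 (V=0.6000), down 29.1600 (V=27.4800). Price 7.3171; hedge Δ=-1.7284, bond B=63.3171.
  t=1,j=1: stock 49.6800 → up 68.5584 (V=24.0100), down 44.7120 (V=0.6000). Price 13.5727; hedge Δ=0.9817, bond B=-35.1982.
  t=0,j=0: stock 36.0000 → up 49.6800 (V=13.5727), down 32.4000 (V=7.3171). Price 9.4454; hedge Δ=0.3620, bond B=-3.5871.
Each (Δ,B) replicates both successor values, so the strategy is self-financing and V0 is arbitrage-free.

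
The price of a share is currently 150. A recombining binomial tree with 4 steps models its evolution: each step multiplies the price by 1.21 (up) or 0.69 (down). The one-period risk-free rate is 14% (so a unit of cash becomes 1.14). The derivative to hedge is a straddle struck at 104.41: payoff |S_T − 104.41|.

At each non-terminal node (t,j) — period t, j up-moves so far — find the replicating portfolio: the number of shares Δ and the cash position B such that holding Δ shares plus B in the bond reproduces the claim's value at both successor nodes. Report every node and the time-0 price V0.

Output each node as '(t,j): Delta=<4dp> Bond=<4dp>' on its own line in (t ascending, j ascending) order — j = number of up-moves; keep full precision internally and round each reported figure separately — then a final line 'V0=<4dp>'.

(0,0): Delta=0.9625 Bond=-55.7118
(1,0): Delta=0.6884 Bond=-35.1426
(1,1): Delta=0.9868 Bond=-67.9244
(2,0): Delta=-0.9939 Bond=80.0773
(2,1): Delta=0.8376 Bond=-58.7510
(2,2): Delta=1.0000 Bond=-80.3401
(3,0): Delta=-1.0000 Bond=91.5877
(3,1): Delta=-0.9934 Bond=91.2416
(3,2): Delta=1.0000 Bond=-91.5877
(3,3): Delta=1.0000 Bond=-91.5877
V0=88.6561

Since d<R<u, set p* = (R−d)/(u−d) = 0.8654; price each node as the discounted p*-expectation of its children.
Terminal payoffs: V(4,0)=70.4093, V(4,1)=44.7856, V(4,2)=0.1487, V(4,3)=78.9466, V(4,4)=217.1283
(3,0): S=49.2763. Δ = (V_up−V_dn)/(S_up−S_dn) = (44.7856−70.4093)/(59.6244−34.0007) = -1.0000. V = [p*·44.7856 + (1−p*)·70.4093]/1.14 = 42.3114. B = V − Δ·S = 91.5877.
(3,1): S=86.4121. Δ = (V_up−V_dn)/(S_up−S_dn) = (0.1487−44.7856)/(104.5587−59.6244) = -0.9934. V = [p*·0.1487 + (1−p*)·44.7856]/1.14 = 5.4013. B = V − Δ·S = 91.2416.
(3,2): S=151.5343. Δ = (V_up−V_dn)/(S_up−S_dn) = (78.9466−0.1487)/(183.3566−104.5587) = 1.0000. V = [p*·78.9466 + (1−p*)·0.1487]/1.14 = 59.9466. B = V − Δ·S = -91.5877.
(3,3): S=265.7341. Δ = (V_up−V_dn)/(S_up−S_dn) = (217.1283−78.9466)/(321.5383−183.3566) = 1.0000. V = [p*·217.1283 + (1−p*)·78.9466]/1.14 = 174.1464. B = V − Δ·S = -91.5877.
(2,0): S=71.4150. Δ = (V_up−V_dn)/(S_up−S_dn) = (5.4013−42.3114)/(86.4121−49.2763) = -0.9939. V = [p*·5.4013 + (1−p*)·42.3114]/1.14 = 9.0965. B = V − Δ·S = 80.0773.
(2,1): S=125.2350. Δ = (V_up−V_dn)/(S_up−S_dn) = (59.9466−5.4013)/(151.5343−86.4121) = 0.8376. V = [p*·59.9466 + (1−p*)·5.4013]/1.14 = 46.1439. B = V − Δ·S = -58.7510.
(2,2): S=219.6150. Δ = (V_up−V_dn)/(S_up−S_dn) = (174.1464−59.9466)/(265.7341−151.5343) = 1.0000. V = [p*·174.1464 + (1−p*)·59.9466]/1.14 = 139.2749. B = V − Δ·S = -80.3401.
(1,0): S=103.5000. Δ = (V_up−V_dn)/(S_up−S_dn) = (46.1439−9.0965)/(125.2350−71.4150) = 0.6884. V = [p*·46.1439 + (1−p*)·9.0965]/1.14 = 36.1024. B = V − Δ·S = -35.1426.
(1,1): S=181.5000. Δ = (V_up−V_dn)/(S_up−S_dn) = (139.2749−46.1439)/(219.6150−125.2350) = 0.9868. V = [p*·139.2749 + (1−p*)·46.1439]/1.14 = 111.1737. B = V − Δ·S = -67.9244.
(0,0): S=150.0000. Δ = (V_up−V_dn)/(S_up−S_dn) = (111.1737−36.1024)/(181.5000−103.5000) = 0.9625. V = [p*·111.1737 + (1−p*)·36.1024]/1.14 = 88.6561. B = V − Δ·S = -55.7118.
Each (Δ,B) replicates both successor values, so the strategy is self-financing and V0 is arbitrage-free.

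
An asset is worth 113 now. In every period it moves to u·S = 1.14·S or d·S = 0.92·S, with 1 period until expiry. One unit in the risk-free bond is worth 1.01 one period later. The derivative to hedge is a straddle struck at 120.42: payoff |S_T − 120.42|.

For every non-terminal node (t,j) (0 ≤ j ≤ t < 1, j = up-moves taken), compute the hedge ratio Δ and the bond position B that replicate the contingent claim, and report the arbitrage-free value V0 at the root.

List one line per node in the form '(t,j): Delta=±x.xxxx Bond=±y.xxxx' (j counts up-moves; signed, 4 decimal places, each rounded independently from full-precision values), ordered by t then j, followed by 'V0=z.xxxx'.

(0,0): Delta=-0.3242 Bond=49.6688
V0=13.0324

Since d<R<u, set p* = (R−d)/(u−d) = 0.4091; price each node as the discounted p*-expectation of its children.
Terminal payoffs: V(1,0)=16.4600, V(1,1)=8.4000
Node (0,0) S=113.0000: V=(p*·8.4000+(1−p*)·16.4600)/1.01=13.0324; Δ=(8.4000−16.4600)/(128.8200−103.9600)=-0.3242; B=V−Δ·S=49.6688
Self-financing check: at every node Δ·S+B equals the discounted successor values.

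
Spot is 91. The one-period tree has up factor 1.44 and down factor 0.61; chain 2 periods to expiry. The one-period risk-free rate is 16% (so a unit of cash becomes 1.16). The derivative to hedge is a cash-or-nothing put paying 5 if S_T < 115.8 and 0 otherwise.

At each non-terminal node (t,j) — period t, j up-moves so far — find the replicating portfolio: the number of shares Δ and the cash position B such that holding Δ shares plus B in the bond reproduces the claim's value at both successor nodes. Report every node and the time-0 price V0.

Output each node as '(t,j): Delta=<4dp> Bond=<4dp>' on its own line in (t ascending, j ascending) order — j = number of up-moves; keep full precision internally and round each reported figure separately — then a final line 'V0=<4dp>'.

(0,0): Delta=-0.0378 Bond=5.5254
(1,0): Delta=0.0000 Bond=4.3103
(1,1): Delta=-0.0460 Bond=7.4782
V0=2.0842

Under the risk-neutral measure, an up-move has probability p* = (R−d)/(u−d) = 0.6627 and values discount at R = 1.16.
At expiry t=2: V(2,0)=5.0000, V(2,1)=5.0000, V(2,2)=0.0000
Node (1,0) S=55.5100: V=(p*·5.0000+(1−p*)·5.0000)/1.16=4.3103; Δ=(5.0000−5.0000)/(79.9344−33.8611)=0.0000; B=V−Δ·S=4.3103
Node (1,1) S=131.0400: V=(p*·0.0000+(1−p*)·5.0000)/1.16=1.4541; Δ=(0.0000−5.0000)/(188.6976−79.9344)=-0.0460; B=V−Δ·S=7.4782
Node (0,0) S=91.0000: V=(p*·1.4541+(1−p*)·4.3103)/1.16=2.0842; Δ=(1.4541−4.3103)/(131.0400−55.5100)=-0.0378; B=V−Δ·S=5.5254
The time-0 hedge costs 2.0842, which is the no-arbitrage price.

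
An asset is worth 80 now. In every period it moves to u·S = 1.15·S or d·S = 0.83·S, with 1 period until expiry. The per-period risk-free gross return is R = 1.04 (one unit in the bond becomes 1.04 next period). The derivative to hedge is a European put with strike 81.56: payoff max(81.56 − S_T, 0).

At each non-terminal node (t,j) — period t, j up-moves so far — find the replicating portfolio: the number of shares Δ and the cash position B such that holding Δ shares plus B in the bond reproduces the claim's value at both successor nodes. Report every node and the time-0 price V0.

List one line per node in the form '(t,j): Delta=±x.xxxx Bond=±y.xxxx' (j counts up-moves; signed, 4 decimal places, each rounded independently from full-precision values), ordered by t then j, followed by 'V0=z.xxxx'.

(0,0): Delta=-0.5922 Bond=52.3858
V0=5.0108

Under the risk-neutral measure, an up-move has probability p* = (R−d)/(u−d) = 0.6563 and values discount at R = 1.04.
Terminal payoffs: V(1,0)=15.1600, V(1,1)=0.0000
Node (0,0) S=80.0000: V=(p*·0.0000+(1−p*)·15.1600)/1.04=5.0108; Δ=(0.0000−15.1600)/(92.0000−66.4000)=-0.5922; B=V−Δ·S=52.3858
Each (Δ,B) replicates both successor values, so the strategy is self-financing and V0 is arbitrage-free.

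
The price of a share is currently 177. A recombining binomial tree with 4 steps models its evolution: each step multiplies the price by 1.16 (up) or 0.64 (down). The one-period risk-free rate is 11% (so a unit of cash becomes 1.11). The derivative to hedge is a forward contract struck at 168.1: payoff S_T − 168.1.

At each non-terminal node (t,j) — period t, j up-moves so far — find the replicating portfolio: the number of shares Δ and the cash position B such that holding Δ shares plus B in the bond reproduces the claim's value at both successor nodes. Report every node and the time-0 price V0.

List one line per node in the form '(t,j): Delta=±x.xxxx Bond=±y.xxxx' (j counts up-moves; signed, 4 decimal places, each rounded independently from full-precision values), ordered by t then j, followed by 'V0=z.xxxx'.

Under the risk-neutral measure, an up-move has probability p* = (R−d)/(u−d) = 0.9038 and values discount at R = 1.11.
Terminal payoffs: V(4,0)=-138.4043, V(4,1)=-114.2766, V(4,2)=-70.5451, V(4,3)=8.7183, V(4,4)=152.3832
  t=3,j=0: stock 46.3995 → up 53.8234 (V=-114.2766), down 29.6957 (V=-138.4043). Price -105.0420; hedge Δ=1.0000, bond B=-151.4414.
  t=3,j=1: stock 84.0991 → up 97.5549 (V=-70.5451), down 53.8234 (V=-114.2766). Price -67.3424; hedge Δ=1.0000, bond B=-151.4414.
  t=3,j=2: stock 152.4296 → up 176.8183 (V=8.7183), down 97.5549 (V=-70.5451). Price 0.9881; hedge Δ=1.0000, bond B=-151.4414.
  t=3,j=3: stock 276.2786 → up 320.4832 (V=152.3832), down 176.8183 (V=8.7183). Price 124.8372; hedge Δ=1.0000, bond B=-151.4414.
  t=2,j=0: stock 72.4992 → up 84.0991 (V=-67.3424), down 46.3995 (V=-105.0420). Price -63.9345; hedge Δ=1.0000, bond B=-136.4337.
  t=2,j=1: stock 131.4048 → up 152.4296 (V=0.9881), down 84.0991 (V=-67.3424). Price -5.0289; hedge Δ=1.0000, bond B=-136.4337.
  t=2,j=2: stock 238.1712 → up 276.2786 (V=124.8372), down 152.4296 (V=0.9881). Price 101.7375; hedge Δ=1.0000, bond B=-136.4337.
  t=1,j=0: stock 113.2800 → up 131.4048 (V=-5.0289), down 72.4992 (V=-63.9345). Price -9.6333; hedge Δ=1.0000, bond B=-122.9133.
  t=1,j=1: stock 205.3200 → up 238.1712 (V=101.7375), down 131.4048 (V=-5.0289). Price 82.4067; hedge Δ=1.0000, bond B=-122.9133.
  t=0,j=0: stock 177.0000 → up 205.3200 (V=82.4067), down 113.2800 (V=-9.6333). Price 66.2673; hedge Δ=1.0000, bond B=-110.7327.
Each (Δ,B) replicates both successor values, so the strategy is self-financing and V0 is arbitrage-free.

(0,0): Delta=1.0000 Bond=-110.7327
(1,0): Delta=1.0000 Bond=-122.9133
(1,1): Delta=1.0000 Bond=-122.9133
(2,0): Delta=1.0000 Bond=-136.4337
(2,1): Delta=1.0000 Bond=-136.4337
(2,2): Delta=1.0000 Bond=-136.4337
(3,0): Delta=1.0000 Bond=-151.4414
(3,1): Delta=1.0000 Bond=-151.4414
(3,2): Delta=1.0000 Bond=-151.4414
(3,3): Delta=1.0000 Bond=-151.4414
V0=66.2673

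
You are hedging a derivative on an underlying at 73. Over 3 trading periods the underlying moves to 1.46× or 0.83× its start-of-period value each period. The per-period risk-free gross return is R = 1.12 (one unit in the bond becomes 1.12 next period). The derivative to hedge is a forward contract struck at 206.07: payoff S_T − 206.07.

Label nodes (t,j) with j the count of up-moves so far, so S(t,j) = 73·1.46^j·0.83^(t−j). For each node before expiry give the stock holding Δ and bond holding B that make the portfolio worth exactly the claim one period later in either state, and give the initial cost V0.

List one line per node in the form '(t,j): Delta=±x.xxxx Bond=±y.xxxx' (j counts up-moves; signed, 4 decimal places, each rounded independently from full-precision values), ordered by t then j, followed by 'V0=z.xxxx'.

(0,0): Delta=1.0000 Bond=-146.6766
(1,0): Delta=1.0000 Bond=-164.2777
(1,1): Delta=1.0000 Bond=-164.2777
(2,0): Delta=1.0000 Bond=-183.9911
(2,1): Delta=1.0000 Bond=-183.9911
(2,2): Delta=1.0000 Bond=-183.9911
V0=-73.6766

Risk-neutral probability p* = (R−d)/(u−d) = (1.12−0.83)/(1.46−0.83) = 0.4603.
At expiry t=3: V(3,0)=-164.3295, V(3,1)=-132.6470, V(3,2)=-76.9164, V(3,3)=21.1159
  t=2,j=0: stock 50.2897 → up 73.4230 (V=-132.6470), down 41.7405 (V=-164.3295). Price -133.7014; hedge Δ=1.0000, bond B=-183.9911.
  t=2,j=1: stock 88.4614 → up 129.1536 (V=-76.9164), down 73.4230 (V=-132.6470). Price -95.5297; hedge Δ=1.0000, bond B=-183.9911.
  t=2,j=2: stock 155.6068 → up 227.1859 (V=21.1159), down 129.1536 (V=-76.9164). Price -28.3843; hedge Δ=1.0000, bond B=-183.9911.
  t=1,j=0: stock 60.5900 → up 88.4614 (V=-95.5297), down 50.2897 (V=-133.7014). Price -103.6877; hedge Δ=1.0000, bond B=-164.2777.
  t=1,j=1: stock 106.5800 → up 155.6068 (V=-28.3843), down 88.4614 (V=-95.5297). Price -57.6977; hedge Δ=1.0000, bond B=-164.2777.
  t=0,j=0: stock 73.0000 → up 106.5800 (V=-57.6977), down 60.5900 (V=-103.6877). Price -73.6766; hedge Δ=1.0000, bond B=-146.6766.
The time-0 hedge costs -73.6766, which is the no-arbitrage price.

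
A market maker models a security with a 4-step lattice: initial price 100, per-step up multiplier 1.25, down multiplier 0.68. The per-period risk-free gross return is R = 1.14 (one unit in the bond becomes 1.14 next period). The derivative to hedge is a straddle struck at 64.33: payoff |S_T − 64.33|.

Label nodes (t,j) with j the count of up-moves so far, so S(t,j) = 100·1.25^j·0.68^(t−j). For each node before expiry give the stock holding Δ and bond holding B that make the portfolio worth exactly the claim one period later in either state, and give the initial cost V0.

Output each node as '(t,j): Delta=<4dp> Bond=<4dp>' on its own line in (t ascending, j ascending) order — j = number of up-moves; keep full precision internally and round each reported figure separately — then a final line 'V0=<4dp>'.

(0,0): Delta=0.9435 Bond=-31.6813
(1,0): Delta=0.6640 Bond=-17.1101
(1,1): Delta=0.9799 Bond=-40.6618
(2,0): Delta=-0.5746 Bond=37.7654
(2,1): Delta=0.8251 Bond=-33.2007
(2,2): Delta=1.0000 Bond=-49.4998
(3,0): Delta=-1.0000 Bond=56.4298
(3,1): Delta=-0.5192 Bond=39.8536
(3,2): Delta=1.0000 Bond=-56.4298
(3,3): Delta=1.0000 Bond=-56.4298
V0=62.6696

Since d<R<u, set p* = (R−d)/(u−d) = 0.8070; price each node as the discounted p*-expectation of its children.
Terminal values V(4,·): V(4,0)=42.9486, V(4,1)=25.0260, V(4,2)=7.9200, V(4,3)=68.4825, V(4,4)=179.8106
  t=3,j=0: stock 31.4432 → up 39.3040 (V=25.0260), down 21.3814 (V=42.9486). Price 24.9866; hedge Δ=-1.0000, bond B=56.4298.
  t=3,j=1: stock 57.8000 → up 72.2500 (V=7.9200), down 39.3040 (V=25.0260). Price 9.8431; hedge Δ=-0.5192, bond B=39.8536.
  t=3,j=2: stock 106.2500 → up 132.8125 (V=68.4825), down 72.2500 (V=7.9200). Price 49.8202; hedge Δ=1.0000, bond B=-56.4298.
  t=3,j=3: stock 195.3125 → up 244.1406 (V=179.8106), down 132.8125 (V=68.4825). Price 138.8827; hedge Δ=1.0000, bond B=-56.4298.
  t=2,j=0: stock 46.2400 → up 57.8000 (V=9.8431), down 31.4432 (V=24.9866). Price 11.1979; hedge Δ=-0.5746, bond B=37.7654.
  t=2,j=1: stock 85.0000 → up 106.2500 (V=49.8202), down 57.8000 (V=9.8431). Price 36.9345; hedge Δ=0.8251, bond B=-33.2007.
  t=2,j=2: stock 156.2500 → up 195.3125 (V=138.8827), down 106.2500 (V=49.8202). Price 106.7502; hedge Δ=1.0000, bond B=-49.4998.
  t=1,j=0: stock 68.0000 → up 85.0000 (V=36.9345), down 46.2400 (V=11.1979). Price 28.0419; hedge Δ=0.6640, bond B=-17.1101.
  t=1,j=1: stock 125.0000 → up 156.2500 (V=106.7502), down 85.0000 (V=36.9345). Price 81.8219; hedge Δ=0.9799, bond B=-40.6618.
  t=0,j=0: stock 100.0000 → up 125.0000 (V=81.8219), down 68.0000 (V=28.0419). Price 62.6696; hedge Δ=0.9435, bond B=-31.6813.
Root portfolio cost Δ·100+B reproduces V0=62.6696.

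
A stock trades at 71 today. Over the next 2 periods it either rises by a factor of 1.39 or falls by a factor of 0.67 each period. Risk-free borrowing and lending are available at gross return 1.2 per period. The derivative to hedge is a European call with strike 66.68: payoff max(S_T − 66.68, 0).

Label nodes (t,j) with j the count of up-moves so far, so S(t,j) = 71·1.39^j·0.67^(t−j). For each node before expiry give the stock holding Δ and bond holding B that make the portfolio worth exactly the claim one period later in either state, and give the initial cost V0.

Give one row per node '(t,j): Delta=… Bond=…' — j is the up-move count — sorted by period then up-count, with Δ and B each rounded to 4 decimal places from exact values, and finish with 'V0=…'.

Under the risk-neutral measure, an up-move has probability p* = (R−d)/(u−d) = 0.7361 and values discount at R = 1.2.
Terminal payoffs: V(2,0)=0.0000, V(2,1)=0.0000, V(2,2)=70.4991
(1,0): S=47.5700. Δ = (V_up−V_dn)/(S_up−S_dn) = (0.0000−0.0000)/(66.1223−31.8719) = 0.0000. V = [p*·0.0000 + (1−p*)·0.0000]/1.2 = 0.0000. B = V − Δ·S = 0.0000.
(1,1): S=98.6900. Δ = (V_up−V_dn)/(S_up−S_dn) = (70.4991−0.0000)/(137.1791−66.1223) = 0.9922. V = [p*·70.4991 + (1−p*)·0.0000]/1.2 = 43.2460. B = V − Δ·S = -54.6694.
(0,0): S=71.0000. Δ = (V_up−V_dn)/(S_up−S_dn) = (43.2460−0.0000)/(98.6900−47.5700) = 0.8460. V = [p*·43.2460 + (1−p*)·0.0000]/1.2 = 26.5282. B = V − Δ·S = -33.5357.
Root portfolio cost Δ·71+B reproduces V0=26.5282.

(0,0): Delta=0.8460 Bond=-33.5357
(1,0): Delta=0.0000 Bond=0.0000
(1,1): Delta=0.9922 Bond=-54.6694
V0=26.5282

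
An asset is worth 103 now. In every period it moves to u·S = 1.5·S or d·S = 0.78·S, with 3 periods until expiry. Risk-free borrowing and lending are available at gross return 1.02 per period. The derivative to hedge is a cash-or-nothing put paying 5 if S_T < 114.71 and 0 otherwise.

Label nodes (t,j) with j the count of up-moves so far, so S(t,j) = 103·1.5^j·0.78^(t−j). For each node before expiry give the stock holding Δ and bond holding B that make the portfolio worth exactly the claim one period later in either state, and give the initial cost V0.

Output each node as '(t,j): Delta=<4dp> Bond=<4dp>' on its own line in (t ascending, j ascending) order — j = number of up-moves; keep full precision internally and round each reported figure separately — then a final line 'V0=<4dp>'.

Since d<R<u, set p* = (R−d)/(u−d) = 0.3333; price each node as the discounted p*-expectation of its children.
Payoff layer (t=3): V(3,0)=5.0000, V(3,1)=5.0000, V(3,2)=0.0000, V(3,3)=0.0000
Node (2,0) S=62.6652: V=(p*·5.0000+(1−p*)·5.0000)/1.02=4.9020; Δ=(5.0000−5.0000)/(93.9978−48.8789)=0.0000; B=V−Δ·S=4.9020
Node (2,1) S=120.5100: V=(p*·0.0000+(1−p*)·5.0000)/1.02=3.2680; Δ=(0.0000−5.0000)/(180.7650−93.9978)=-0.0576; B=V−Δ·S=10.2124
Node (2,2) S=231.7500: V=(p*·0.0000+(1−p*)·0.0000)/1.02=0.0000; Δ=(0.0000−0.0000)/(347.6250−180.7650)=0.0000; B=V−Δ·S=0.0000
Node (1,0) S=80.3400: V=(p*·3.2680+(1−p*)·4.9020)/1.02=4.2719; Δ=(3.2680−4.9020)/(120.5100−62.6652)=-0.0282; B=V−Δ·S=6.5413
Node (1,1) S=154.5000: V=(p*·0.0000+(1−p*)·3.2680)/1.02=2.1359; Δ=(0.0000−3.2680)/(231.7500−120.5100)=-0.0294; B=V−Δ·S=6.6748
Node (0,0) S=103.0000: V=(p*·2.1359+(1−p*)·4.2719)/1.02=3.4901; Δ=(2.1359−4.2719)/(154.5000−80.3400)=-0.0288; B=V−Δ·S=6.4567
Self-financing check: at every node Δ·S+B equals the discounted successor values.

(0,0): Delta=-0.0288 Bond=6.4567
(1,0): Delta=-0.0282 Bond=6.5413
(1,1): Delta=-0.0294 Bond=6.6748
(2,0): Delta=0.0000 Bond=4.9020
(2,1): Delta=-0.0576 Bond=10.2124
(2,2): Delta=0.0000 Bond=0.0000
V0=3.4901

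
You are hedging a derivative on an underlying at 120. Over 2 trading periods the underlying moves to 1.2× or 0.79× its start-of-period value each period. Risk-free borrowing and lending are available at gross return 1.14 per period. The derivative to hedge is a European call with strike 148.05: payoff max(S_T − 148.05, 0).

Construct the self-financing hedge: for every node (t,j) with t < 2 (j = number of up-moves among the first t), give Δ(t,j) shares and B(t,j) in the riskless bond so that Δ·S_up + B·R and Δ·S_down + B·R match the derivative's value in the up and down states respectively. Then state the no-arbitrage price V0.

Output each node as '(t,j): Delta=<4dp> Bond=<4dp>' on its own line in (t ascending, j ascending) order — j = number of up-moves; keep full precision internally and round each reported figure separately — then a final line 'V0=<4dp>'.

(0,0): Delta=0.3767 Bond=-31.3251
(1,0): Delta=0.0000 Bond=0.0000
(1,1): Delta=0.4192 Bond=-41.8325
V0=13.8782

Since d<R<u, set p* = (R−d)/(u−d) = 0.8537; price each node as the discounted p*-expectation of its children.
At expiry t=2: V(2,0)=0.0000, V(2,1)=0.0000, V(2,2)=24.7500
Node (1,0) S=94.8000: V=(p*·0.0000+(1−p*)·0.0000)/1.14=0.0000; Δ=(0.0000−0.0000)/(113.7600−74.8920)=0.0000; B=V−Δ·S=0.0000
Node (1,1) S=144.0000: V=(p*·24.7500+(1−p*)·0.0000)/1.14=18.5334; Δ=(24.7500−0.0000)/(172.8000−113.7600)=0.4192; B=V−Δ·S=-41.8325
Node (0,0) S=120.0000: V=(p*·18.5334+(1−p*)·0.0000)/1.14=13.8782; Δ=(18.5334−0.0000)/(144.0000−94.8000)=0.3767; B=V−Δ·S=-31.3251
Self-financing check: at every node Δ·S+B equals the discounted successor values.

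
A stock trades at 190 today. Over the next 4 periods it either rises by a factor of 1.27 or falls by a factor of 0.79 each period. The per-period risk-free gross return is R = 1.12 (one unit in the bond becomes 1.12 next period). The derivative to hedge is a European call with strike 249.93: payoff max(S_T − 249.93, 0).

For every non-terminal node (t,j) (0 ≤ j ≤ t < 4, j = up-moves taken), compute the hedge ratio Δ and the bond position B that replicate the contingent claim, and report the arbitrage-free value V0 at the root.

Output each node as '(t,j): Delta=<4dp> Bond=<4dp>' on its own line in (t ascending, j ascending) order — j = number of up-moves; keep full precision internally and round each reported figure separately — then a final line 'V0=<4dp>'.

Since d<R<u, set p* = (R−d)/(u−d) = 0.6875; price each node as the discounted p*-expectation of its children.
Terminal values V(4,·): V(4,0)=0.0000, V(4,1)=0.0000, V(4,2)=0.0000, V(4,3)=57.5323, V(4,4)=244.3448
  t=3,j=0: stock 93.6774 → up 118.9703 (V=0.0000), down 74.0052 (V=0.0000). Price 0.0000; hedge Δ=0.0000, bond B=0.0000.
  t=3,j=1: stock 150.5953 → up 191.2561 (V=0.0000), down 118.9703 (V=0.0000). Price 0.0000; hedge Δ=0.0000, bond B=0.0000.
  t=3,j=2: stock 242.0963 → up 307.4623 (V=57.5323), down 191.2561 (V=0.0000). Price 35.3156; hedge Δ=0.4951, bond B=-84.5434.
  t=3,j=3: stock 389.1928 → up 494.2748 (V=244.3448), down 307.4623 (V=57.5323). Price 166.0410; hedge Δ=1.0000, bond B=-223.1518.
  t=2,j=0: stock 118.5790 → up 150.5953 (V=0.0000), down 93.6774 (V=0.0000). Price 0.0000; hedge Δ=0.0000, bond B=0.0000.
  t=2,j=1: stock 190.6270 → up 242.0963 (V=35.3156), down 150.5953 (V=0.0000). Price 21.6781; hedge Δ=0.3860, bond B=-51.8960.
  t=2,j=2: stock 306.4510 → up 389.1928 (V=166.0410), down 242.0963 (V=35.3156). Price 111.7762; hedge Δ=0.8887, bond B=-160.5684.
  t=1,j=0: stock 150.1000 → up 190.6270 (V=21.6781), down 118.5790 (V=0.0000). Price 13.3069; hedge Δ=0.3009, bond B=-31.8558.
  t=1,j=1: stock 241.3000 → up 306.4510 (V=111.7762), down 190.6270 (V=21.6781). Price 74.6612; hedge Δ=0.7779, bond B=-113.0431.
  t=0,j=0: stock 190.0000 → up 241.3000 (V=74.6612), down 150.1000 (V=13.3069). Price 49.5428; hedge Δ=0.6727, bond B=-78.2787.
Root portfolio cost Δ·190+B reproduces V0=49.5428.

(0,0): Delta=0.6727 Bond=-78.2787
(1,0): Delta=0.3009 Bond=-31.8558
(1,1): Delta=0.7779 Bond=-113.0431
(2,0): Delta=0.0000 Bond=0.0000
(2,1): Delta=0.3860 Bond=-51.8960
(2,2): Delta=0.8887 Bond=-160.5684
(3,0): Delta=0.0000 Bond=0.0000
(3,1): Delta=0.0000 Bond=0.0000
(3,2): Delta=0.4951 Bond=-84.5434
(3,3): Delta=1.0000 Bond=-223.1518
V0=49.5428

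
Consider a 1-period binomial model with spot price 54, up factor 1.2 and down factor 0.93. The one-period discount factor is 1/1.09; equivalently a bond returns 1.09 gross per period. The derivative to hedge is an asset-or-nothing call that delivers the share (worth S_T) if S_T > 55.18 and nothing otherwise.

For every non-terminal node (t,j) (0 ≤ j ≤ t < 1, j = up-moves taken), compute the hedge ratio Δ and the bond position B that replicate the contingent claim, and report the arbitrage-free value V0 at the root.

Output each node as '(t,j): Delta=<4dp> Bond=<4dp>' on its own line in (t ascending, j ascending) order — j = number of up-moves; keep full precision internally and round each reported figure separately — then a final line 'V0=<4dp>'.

Risk-neutral probability p* = (R−d)/(u−d) = (1.09−0.93)/(1.2−0.93) = 0.5926.
Terminal payoffs: V(1,0)=0.0000, V(1,1)=64.8000
Node (0,0) S=54.0000: V=(p*·64.8000+(1−p*)·0.0000)/1.09=35.2294; Δ=(64.8000−0.0000)/(64.8000−50.2200)=4.4444; B=V−Δ·S=-204.7706
Self-financing check: at every node Δ·S+B equals the discounted successor values.

(0,0): Delta=4.4444 Bond=-204.7706
V0=35.2294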